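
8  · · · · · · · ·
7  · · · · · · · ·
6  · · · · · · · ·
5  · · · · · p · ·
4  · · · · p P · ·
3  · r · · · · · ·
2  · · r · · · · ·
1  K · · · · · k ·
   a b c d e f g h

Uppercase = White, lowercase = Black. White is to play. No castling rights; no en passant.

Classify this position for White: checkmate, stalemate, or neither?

stalemate

White to move; white king on a1.
In check: no.
King squares — b1: attacked by Rb3; a2: attacked by Rc2; b2: attacked by Rc2.
Legal moves for White: none.
Not in check and no legal moves → stalemate.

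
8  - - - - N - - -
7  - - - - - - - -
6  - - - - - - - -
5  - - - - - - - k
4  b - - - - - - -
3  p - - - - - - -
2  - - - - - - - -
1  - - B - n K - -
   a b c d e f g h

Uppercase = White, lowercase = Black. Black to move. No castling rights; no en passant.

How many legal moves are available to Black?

Black to move; king on h5.
In check: no.
Legal moves: Kg6, Kh4, Kg4, Bxe8, Bd7, Bc6, Bb5+, Bb3, Bc2, Bd1, Nf3, Nd3, Ng2, Nc2, a2.
Count: 15.

15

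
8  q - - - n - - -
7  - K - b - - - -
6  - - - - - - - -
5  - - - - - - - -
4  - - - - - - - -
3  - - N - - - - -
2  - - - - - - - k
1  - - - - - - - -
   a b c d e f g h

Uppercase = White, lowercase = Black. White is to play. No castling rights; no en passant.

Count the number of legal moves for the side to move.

2

White to move; king on b7.
In check: yes, from the black queen on a8.
Legal moves: Kxa8, Kb6.
Count: 2.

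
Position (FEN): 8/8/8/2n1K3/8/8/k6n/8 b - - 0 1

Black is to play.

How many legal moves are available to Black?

Black to move; king on a2.
In check: no.
Legal moves: Nd7+, Nb7, Ne6, Na6, Ne4, Na4, Nd3+, Nb3, Ng4+, Nf3+, Nf1, Kb3, Ka3, Kb2, Kb1, Ka1.
Count: 16.

16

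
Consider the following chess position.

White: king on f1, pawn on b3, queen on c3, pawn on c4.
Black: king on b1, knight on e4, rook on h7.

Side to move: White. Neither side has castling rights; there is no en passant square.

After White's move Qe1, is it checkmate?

After Qe1: black king on b1; in check: yes, from the white queen on e1.
Black has 3 legal replies: Kc2, Kb2, Ka2.
In check but a legal move exists → not checkmate.

no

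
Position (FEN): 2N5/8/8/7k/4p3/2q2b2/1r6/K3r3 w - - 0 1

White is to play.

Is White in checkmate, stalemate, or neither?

checkmate

White to move; white king on a1.
In check: yes, from the black rook on e1.
King squares — b1: attacked by Re1; a2: attacked by Rb2; b2: attacked by Qc3.
Legal moves for White: none.
In check with no legal moves → checkmate.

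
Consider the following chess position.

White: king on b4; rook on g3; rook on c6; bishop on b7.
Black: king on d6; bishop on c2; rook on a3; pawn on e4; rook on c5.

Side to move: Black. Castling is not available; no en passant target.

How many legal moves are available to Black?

5

Black to move; king on d6.
In check: yes, from the white rook on c6.
Legal moves: Ke7, Kd7, Ke5, Kd5, Rxc6.
Count: 5.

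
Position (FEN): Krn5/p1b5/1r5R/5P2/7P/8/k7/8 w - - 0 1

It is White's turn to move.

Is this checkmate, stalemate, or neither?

White to move; white king on a8.
In check: yes, from the black rook on b8.
King squares — a7: attacked by Nc8; b7: attacked by Rb6; b8: attacked by Rb6.
Legal moves for White: none.
In check with no legal moves → checkmate.

checkmate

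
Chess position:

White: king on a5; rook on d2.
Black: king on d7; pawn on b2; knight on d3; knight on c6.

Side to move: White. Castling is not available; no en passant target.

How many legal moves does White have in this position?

4

White to move; king on a5.
In check: yes, from the black knight on c6.
Legal moves: Kb6, Ka6, Kb5, Ka4.
Count: 4.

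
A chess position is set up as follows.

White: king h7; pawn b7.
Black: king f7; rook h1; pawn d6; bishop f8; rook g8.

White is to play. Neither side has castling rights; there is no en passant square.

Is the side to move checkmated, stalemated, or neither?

White to move; white king on h7.
In check: yes, from the black rook on h1.
King squares — g6: attacked by Kf7; h6: attacked by Rh1; g7: attacked by Kf7; g8: attacked by Kf7; h8: attacked by Rh1.
Legal moves for White: none.
In check with no legal moves → checkmate.

checkmate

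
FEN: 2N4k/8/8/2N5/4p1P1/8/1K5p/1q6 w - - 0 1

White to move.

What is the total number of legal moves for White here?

White to move; king on b2.
In check: yes, from the black queen on b1.
Legal moves: Kc3, Ka3, Kxb1.
Count: 3.

3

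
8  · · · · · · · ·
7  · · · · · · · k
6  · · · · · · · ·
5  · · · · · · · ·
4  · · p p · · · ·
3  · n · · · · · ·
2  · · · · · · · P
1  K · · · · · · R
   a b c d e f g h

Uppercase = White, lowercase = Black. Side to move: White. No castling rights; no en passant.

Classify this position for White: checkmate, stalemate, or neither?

White to move; white king on a1.
In check: yes, from the black knight on b3.
King squares — b1: available; a2: available; b2: available.
Legal moves for White: Kb2, Ka2, Kb1.
White is in check but has 3 legal moves → neither.

neither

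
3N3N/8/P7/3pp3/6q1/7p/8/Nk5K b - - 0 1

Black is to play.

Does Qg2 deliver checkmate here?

yes

After Qg2: white king on h1; in check: yes, from the black queen on g2.
King squares — g1: attacked by Qg2; g2: attacked by Ph3; h2: attacked by Qg2.
White has no legal moves → checkmate.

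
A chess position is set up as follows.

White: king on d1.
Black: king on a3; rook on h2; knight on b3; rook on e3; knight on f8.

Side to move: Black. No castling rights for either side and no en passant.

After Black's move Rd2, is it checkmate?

After Rd2: white king on d1; in check: yes, from the black rook on d2.
King squares — c1: attacked by Nb3; e1: attacked by Re3; c2: attacked by Rd2; d2: attacked by Nb3; e2: attacked by Rd2.
White has no legal moves → checkmate.

yes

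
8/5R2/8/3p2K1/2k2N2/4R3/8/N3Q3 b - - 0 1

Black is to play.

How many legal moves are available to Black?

Black to move; king on c4.
In check: no.
Legal moves: Kc5, Kb5, Kd4, d4.
Count: 4.

4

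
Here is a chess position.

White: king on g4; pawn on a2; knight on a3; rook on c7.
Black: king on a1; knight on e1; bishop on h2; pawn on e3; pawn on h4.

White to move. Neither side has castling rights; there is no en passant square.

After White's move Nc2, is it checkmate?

After Nc2: black king on a1; in check: yes, from the white knight on c2.
Black has 4 legal replies: Kb2, Kxa2, Kb1, Nxc2.
In check but a legal move exists → not checkmate.

no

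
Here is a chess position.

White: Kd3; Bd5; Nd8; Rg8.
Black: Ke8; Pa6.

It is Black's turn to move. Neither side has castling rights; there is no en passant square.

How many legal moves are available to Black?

Black to move; king on e8.
In check: yes, from the white rook on g8.
Legal moves: Ke7, Kd7.
Count: 2.

2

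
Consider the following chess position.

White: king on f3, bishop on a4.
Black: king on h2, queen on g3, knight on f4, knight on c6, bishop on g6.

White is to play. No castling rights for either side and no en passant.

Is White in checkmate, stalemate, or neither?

White to move; white king on f3.
In check: yes, from the black queen on g3.
King squares — e2: attacked by Nf4; f2: attacked by Qg3; g2: attacked by Kh2; e3: attacked by Qg3; g3: attacked by Kh2; e4: attacked by Bg6; f4: attacked by Qg3; g4: attacked by Qg3.
Legal moves for White: none.
In check with no legal moves → checkmate.

checkmate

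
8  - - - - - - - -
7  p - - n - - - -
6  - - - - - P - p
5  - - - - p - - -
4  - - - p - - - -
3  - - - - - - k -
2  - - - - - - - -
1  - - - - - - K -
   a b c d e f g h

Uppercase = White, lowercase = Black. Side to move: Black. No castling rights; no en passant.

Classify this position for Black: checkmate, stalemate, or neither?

Black to move; black king on g3.
In check: no.
Legal moves for Black: Nf8, Nb8, Nxf6, Nb6, Nc5, Kh4, Kg4, Kf4, Kh3, Kf3, a6, h5, e4, d3, a5.
Black has 15 legal moves and is not in check → neither.

neither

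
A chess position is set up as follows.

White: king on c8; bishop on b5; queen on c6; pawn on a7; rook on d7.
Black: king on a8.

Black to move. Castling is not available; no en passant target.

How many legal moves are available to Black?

Black to move; king on a8.
In check: yes, from the white queen on c6.
Legal moves: none.
Count: 0.

0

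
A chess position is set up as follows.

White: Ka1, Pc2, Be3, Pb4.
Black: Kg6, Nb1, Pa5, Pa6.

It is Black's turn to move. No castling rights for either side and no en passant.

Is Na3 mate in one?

After Na3: white king on a1; in check: no.
White is not in check, so this cannot be checkmate.

no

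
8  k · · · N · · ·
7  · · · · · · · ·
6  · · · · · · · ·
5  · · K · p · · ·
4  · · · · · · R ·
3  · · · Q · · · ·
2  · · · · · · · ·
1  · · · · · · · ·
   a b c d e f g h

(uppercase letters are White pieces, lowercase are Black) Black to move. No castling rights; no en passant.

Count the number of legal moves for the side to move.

4

Black to move; king on a8.
In check: no.
Legal moves: Kb8, Kb7, Ka7, e4.
Count: 4.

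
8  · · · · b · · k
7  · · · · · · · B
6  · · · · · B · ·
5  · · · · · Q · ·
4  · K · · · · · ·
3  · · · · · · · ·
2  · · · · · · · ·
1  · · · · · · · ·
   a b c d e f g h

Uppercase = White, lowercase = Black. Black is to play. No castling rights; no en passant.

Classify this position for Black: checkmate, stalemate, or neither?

checkmate

Black to move; black king on h8.
In check: yes, from the white bishop on f6.
King squares — g7: attacked by Bf6; h7: attacked by Qf5; g8: attacked by Bh7.
Legal moves for Black: none.
In check with no legal moves → checkmate.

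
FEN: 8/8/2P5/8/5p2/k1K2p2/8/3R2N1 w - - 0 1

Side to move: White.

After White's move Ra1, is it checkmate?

After Ra1: black king on a3; in check: yes, from the white rook on a1.
King squares — a2: attacked by Ra1; b2: attacked by Kc3; b3: attacked by Kc3; a4: attacked by Ra1; b4: attacked by Kc3.
Black has no legal moves → checkmate.

yes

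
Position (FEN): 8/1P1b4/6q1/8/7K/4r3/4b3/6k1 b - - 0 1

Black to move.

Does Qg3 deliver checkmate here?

yes

After Qg3: white king on h4; in check: yes, from the black queen on g3.
King squares — g3: attacked by Re3; h3: attacked by Qg3; g4: attacked by Be2; g5: attacked by Qg3; h5: attacked by Be2.
White has no legal moves → checkmate.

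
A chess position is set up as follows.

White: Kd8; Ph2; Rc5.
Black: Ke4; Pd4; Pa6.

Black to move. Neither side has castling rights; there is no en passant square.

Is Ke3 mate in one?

no

After Ke3: white king on d8; in check: no.
White is not in check, so this cannot be checkmate.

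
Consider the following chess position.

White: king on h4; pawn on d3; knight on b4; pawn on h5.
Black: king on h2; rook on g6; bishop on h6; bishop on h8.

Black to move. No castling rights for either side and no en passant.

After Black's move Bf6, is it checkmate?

After Bf6: white king on h4; in check: yes, from the black bishop on f6.
King squares — g3: attacked by Kh2; h3: attacked by Kh2; g4: attacked by Rg6; g5: attacked by Bf6; h5: own pawn.
White has no legal moves → checkmate.

yes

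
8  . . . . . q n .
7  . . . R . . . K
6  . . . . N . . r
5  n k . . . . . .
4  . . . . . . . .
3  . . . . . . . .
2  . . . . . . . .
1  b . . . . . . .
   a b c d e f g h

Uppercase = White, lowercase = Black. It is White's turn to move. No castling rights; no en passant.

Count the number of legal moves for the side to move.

White to move; king on h7.
In check: yes, from the black rook on h6.
Legal moves: none.
Count: 0.

0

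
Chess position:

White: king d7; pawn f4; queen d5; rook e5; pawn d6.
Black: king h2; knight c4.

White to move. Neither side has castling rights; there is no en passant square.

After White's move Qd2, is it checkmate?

no

After Qd2: black king on h2; in check: yes, from the white queen on d2.
Black has 5 legal replies: Kh3, Kg3, Kh1, Kg1, Nxd2.
In check but a legal move exists → not checkmate.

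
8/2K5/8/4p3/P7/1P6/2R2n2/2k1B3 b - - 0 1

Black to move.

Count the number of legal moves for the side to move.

Black to move; king on c1.
In check: yes, from the white rook on c2.
Legal moves: Kxc2, Kd1, Kb1.
Count: 3.

3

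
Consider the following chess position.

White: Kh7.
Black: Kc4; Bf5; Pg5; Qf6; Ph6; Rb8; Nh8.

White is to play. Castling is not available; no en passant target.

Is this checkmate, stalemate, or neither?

checkmate

White to move; white king on h7.
In check: yes, from the black bishop on f5.
King squares — g6: attacked by Bf5; h6: attacked by Qf6; g7: attacked by Qf6; g8: attacked by Rb8; h8: attacked by Qf6.
Legal moves for White: none.
In check with no legal moves → checkmate.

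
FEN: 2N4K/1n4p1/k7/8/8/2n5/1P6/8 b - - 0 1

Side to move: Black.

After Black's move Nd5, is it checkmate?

After Nd5: white king on h8; in check: no.
White is not in check, so this cannot be checkmate.

no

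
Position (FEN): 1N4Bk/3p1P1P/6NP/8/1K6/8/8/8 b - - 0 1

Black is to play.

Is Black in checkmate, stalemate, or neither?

checkmate

Black to move; black king on h8.
In check: yes, from the white knight on g6.
King squares — g7: attacked by Ph6; h7: attacked by Bg8; g8: attacked by Pf7.
Legal moves for Black: none.
In check with no legal moves → checkmate.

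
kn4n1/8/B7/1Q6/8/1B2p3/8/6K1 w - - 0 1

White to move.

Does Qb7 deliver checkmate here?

After Qb7: black king on a8; in check: yes, from the white queen on b7.
King squares — a7: attacked by Qb7; b7: attacked by Ba6; b8: own knight.
Black has no legal moves → checkmate.

yes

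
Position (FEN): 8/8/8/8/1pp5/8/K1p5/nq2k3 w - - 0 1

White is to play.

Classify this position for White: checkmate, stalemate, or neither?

White to move; white king on a2.
In check: yes, from the black queen on b1.
King squares — a1: attacked by Qb1; b1: attacked by Pc2; b2: attacked by Qb1; a3: attacked by Pb4; b3: attacked by Na1.
Legal moves for White: none.
In check with no legal moves → checkmate.

checkmate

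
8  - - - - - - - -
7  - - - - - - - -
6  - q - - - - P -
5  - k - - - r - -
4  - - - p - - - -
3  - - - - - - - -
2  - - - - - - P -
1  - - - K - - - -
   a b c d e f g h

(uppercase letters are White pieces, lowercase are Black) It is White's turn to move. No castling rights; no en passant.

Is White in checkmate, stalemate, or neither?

neither

White to move; white king on d1.
In check: no.
Legal moves for White: Ke2, Kd2, Kc2, Ke1, Kc1, g7, g3, g4.
White has 8 legal moves and is not in check → neither.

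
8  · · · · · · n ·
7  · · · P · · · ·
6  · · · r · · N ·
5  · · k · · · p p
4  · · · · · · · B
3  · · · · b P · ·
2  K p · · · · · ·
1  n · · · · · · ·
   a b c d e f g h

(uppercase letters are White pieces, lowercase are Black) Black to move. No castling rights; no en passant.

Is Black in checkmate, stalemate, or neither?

Black to move; black king on c5.
In check: no.
Legal moves for Black include: Ne7, Nh6, Nf6, Rxd7, Rxg6, Rf6, Re6, Rc6, Rb6, Ra6+, Rd5, Rd4, Rd3, Rd2, Rd1, Kc6, Kb6, Kd5, ... (list truncated; more exist).
Black has legal moves and is not in check → neither.

neither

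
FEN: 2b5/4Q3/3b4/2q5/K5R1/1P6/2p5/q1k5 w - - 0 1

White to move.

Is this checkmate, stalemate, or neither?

White to move; white king on a4.
In check: yes, from the black queen on a1.
King squares — a3: attacked by Qa1; b3: own pawn; b4: attacked by Qc5; a5: attacked by Qa1; b5: attacked by Qc5.
Legal moves for White: none.
In check with no legal moves → checkmate.

checkmate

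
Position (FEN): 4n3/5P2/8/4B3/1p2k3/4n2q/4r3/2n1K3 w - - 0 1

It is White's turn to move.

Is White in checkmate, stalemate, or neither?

checkmate

White to move; white king on e1.
In check: yes, from the black rook on e2.
King squares — d1: attacked by Ne3; f1: attacked by Ne3; d2: attacked by Re2; e2: attacked by Nc1; f2: attacked by Re2.
Legal moves for White: none.
In check with no legal moves → checkmate.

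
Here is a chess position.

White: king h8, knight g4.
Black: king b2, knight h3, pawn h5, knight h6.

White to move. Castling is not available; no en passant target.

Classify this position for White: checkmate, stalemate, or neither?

White to move; white king on h8.
In check: no.
Legal moves for White: Kh7, Kg7, Nxh6, Nf6, Ne5, Ne3, Nh2, Nf2.
White has 8 legal moves and is not in check → neither.

neither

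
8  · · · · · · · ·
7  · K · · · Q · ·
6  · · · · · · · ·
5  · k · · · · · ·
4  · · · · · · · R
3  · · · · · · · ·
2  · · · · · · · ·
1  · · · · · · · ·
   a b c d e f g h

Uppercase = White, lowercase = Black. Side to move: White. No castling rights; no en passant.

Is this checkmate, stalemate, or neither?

White to move; white king on b7.
In check: no.
Legal moves for White include: Qg8, Qf8, Qe8+, Qh7, Qg7, Qe7, Qd7+, Qc7, Qg6, Qf6, Qe6, Qh5#, Qf5#, Qd5#, Qf4, Qc4+, Qf3, Qb3+, ... (list truncated; more exist).
White has legal moves and is not in check → neither.

neither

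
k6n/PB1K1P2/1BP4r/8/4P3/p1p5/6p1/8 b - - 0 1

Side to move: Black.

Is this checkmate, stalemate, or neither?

checkmate

Black to move; black king on a8.
In check: yes, from the white bishop on b7.
King squares — a7: attacked by Bb6; b7: attacked by Pc6; b8: attacked by Pa7.
Legal moves for Black: none.
In check with no legal moves → checkmate.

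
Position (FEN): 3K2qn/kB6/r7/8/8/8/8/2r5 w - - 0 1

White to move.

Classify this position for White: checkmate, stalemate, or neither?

neither

White to move; white king on d8.
In check: yes, from the black queen on g8.
Legal moves for White: Ke7, Kd7.
White is in check but has 2 legal moves → neither.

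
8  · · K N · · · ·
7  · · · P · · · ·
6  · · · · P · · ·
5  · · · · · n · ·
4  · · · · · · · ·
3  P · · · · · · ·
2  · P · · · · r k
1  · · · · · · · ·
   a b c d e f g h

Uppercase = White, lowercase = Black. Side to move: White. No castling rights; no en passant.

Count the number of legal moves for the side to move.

10

White to move; king on c8.
In check: no.
Legal moves: Nf7, Nb7, Nc6, Kb8, Kc7, Kb7, e7, a4, b3, b4.
Count: 10.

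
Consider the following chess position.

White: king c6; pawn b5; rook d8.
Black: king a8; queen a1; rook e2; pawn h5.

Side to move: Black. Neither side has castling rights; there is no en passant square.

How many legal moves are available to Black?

1

Black to move; king on a8.
In check: yes, from the white rook on d8.
Legal moves: Ka7.
Count: 1.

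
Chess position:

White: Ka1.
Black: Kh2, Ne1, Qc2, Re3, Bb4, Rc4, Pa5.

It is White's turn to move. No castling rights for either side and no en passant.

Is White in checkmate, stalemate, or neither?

White to move; white king on a1.
In check: no.
King squares — b1: attacked by Qc2; a2: attacked by Qc2; b2: attacked by Qc2.
Legal moves for White: none.
Not in check and no legal moves → stalemate.

stalemate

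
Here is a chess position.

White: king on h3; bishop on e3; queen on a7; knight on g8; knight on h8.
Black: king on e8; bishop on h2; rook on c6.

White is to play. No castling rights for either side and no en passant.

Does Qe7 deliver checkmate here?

yes

After Qe7: black king on e8; in check: yes, from the white queen on e7.
King squares — d7: attacked by Qe7; e7: attacked by Ng8; f7: attacked by Qe7; d8: attacked by Qe7; f8: attacked by Qe7.
Black has no legal moves → checkmate.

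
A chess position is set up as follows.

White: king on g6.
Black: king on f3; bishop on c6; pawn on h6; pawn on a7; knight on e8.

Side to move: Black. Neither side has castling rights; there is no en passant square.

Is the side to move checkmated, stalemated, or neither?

neither

Black to move; black king on f3.
In check: no.
Legal moves for Black include: Ng7, Nc7, Nf6, Nd6, Ba8, Bd7, Bb7, Bd5, Bb5, Be4+, Ba4, Kg4, Kf4, Ke4, Kg3, Ke3, Kg2, Kf2, ... (list truncated; more exist).
Black has legal moves and is not in check → neither.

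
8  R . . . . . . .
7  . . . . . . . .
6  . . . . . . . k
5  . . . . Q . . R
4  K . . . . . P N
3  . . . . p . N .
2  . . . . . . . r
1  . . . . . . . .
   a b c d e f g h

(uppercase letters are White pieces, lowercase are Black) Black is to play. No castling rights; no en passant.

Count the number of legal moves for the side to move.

0

Black to move; king on h6.
In check: yes, from the white rook on h5.
Legal moves: none.
Count: 0.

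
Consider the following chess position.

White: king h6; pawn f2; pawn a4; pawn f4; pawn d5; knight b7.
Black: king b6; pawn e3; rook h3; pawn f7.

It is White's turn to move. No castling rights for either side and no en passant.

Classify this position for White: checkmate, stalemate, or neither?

White to move; white king on h6.
In check: yes, from the black rook on h3.
King squares — g5: available; h5: attacked by Rh3; g6: attacked by Pf7; g7: available; h7: attacked by Rh3.
Legal moves for White: Kg7, Kg5.
White is in check but has 2 legal moves → neither.

neither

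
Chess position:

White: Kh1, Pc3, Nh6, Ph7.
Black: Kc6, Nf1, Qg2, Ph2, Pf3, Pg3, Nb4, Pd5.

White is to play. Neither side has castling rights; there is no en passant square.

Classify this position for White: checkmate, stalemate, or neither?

checkmate

White to move; white king on h1.
In check: yes, from the black queen on g2.
King squares — g1: attacked by Qg2; g2: attacked by Pf3; h2: attacked by Nf1.
Legal moves for White: none.
In check with no legal moves → checkmate.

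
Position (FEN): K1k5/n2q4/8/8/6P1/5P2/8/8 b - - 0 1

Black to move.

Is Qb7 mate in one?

After Qb7: white king on a8; in check: yes, from the black queen on b7.
King squares — a7: attacked by Qb7; b7: attacked by Kc8; b8: attacked by Qb7.
White has no legal moves → checkmate.

yes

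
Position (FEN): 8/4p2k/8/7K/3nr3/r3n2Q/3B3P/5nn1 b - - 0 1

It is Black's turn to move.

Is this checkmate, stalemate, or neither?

Black to move; black king on h7.
In check: no.
Legal moves for Black include: Kh8, Kg8, Kg7, Re6, Re5+, Rh4+, Rg4, Rf4, Ne6, Nc6, Ndf5, Nb5, Ndf3, Nb3, Nde2, Ndc2, Nef5, Nd5, ... (list truncated; more exist).
Black has legal moves and is not in check → neither.

neither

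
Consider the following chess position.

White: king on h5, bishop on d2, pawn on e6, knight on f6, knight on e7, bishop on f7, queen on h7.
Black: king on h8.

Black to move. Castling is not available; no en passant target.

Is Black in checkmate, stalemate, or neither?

Black to move; black king on h8.
In check: yes, from the white queen on h7.
King squares — g7: attacked by Qh7; h7: attacked by Nf6; g8: attacked by Nf6.
Legal moves for Black: none.
In check with no legal moves → checkmate.

checkmate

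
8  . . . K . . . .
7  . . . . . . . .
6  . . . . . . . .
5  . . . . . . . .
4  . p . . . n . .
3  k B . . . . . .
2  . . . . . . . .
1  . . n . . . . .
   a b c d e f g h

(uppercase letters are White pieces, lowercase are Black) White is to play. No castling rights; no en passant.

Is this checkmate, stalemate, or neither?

White to move; white king on d8.
In check: no.
Legal moves for White: Ke8, Kc8, Ke7, Kd7, Kc7, Bg8, Bf7, Be6, Bd5, Bc4, Ba4, Bc2, Ba2, Bd1.
White has 14 legal moves and is not in check → neither.

neither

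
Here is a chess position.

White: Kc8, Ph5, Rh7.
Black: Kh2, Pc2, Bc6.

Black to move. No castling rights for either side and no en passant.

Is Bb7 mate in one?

no

After Bb7: white king on c8; in check: yes, from the black bishop on b7.
White has 6 legal replies: Kd8, Kb8, Kd7, Kc7, Kxb7, Rxb7.
In check but a legal move exists → not checkmate.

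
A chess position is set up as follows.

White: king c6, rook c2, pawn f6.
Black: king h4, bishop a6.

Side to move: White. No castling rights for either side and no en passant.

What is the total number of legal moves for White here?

18

White to move; king on c6.
In check: no.
Legal moves: Kd7, Kc7, Kd6, Kb6, Kd5, Kc5, Rc5, Rc4+, Rc3, Rh2+, Rg2, Rf2, Re2, Rd2, Rb2, Ra2, Rc1, f7.
Count: 18.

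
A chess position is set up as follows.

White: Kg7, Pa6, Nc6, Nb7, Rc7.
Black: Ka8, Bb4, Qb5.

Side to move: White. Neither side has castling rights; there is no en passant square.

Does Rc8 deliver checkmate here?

yes

After Rc8: black king on a8; in check: yes, from the white rook on c8.
King squares — a7: attacked by Nc6; b7: attacked by Pa6; b8: attacked by Nc6.
Black has no legal moves → checkmate.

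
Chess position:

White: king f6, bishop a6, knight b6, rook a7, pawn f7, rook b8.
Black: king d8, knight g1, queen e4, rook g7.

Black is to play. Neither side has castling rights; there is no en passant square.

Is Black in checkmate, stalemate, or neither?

checkmate

Black to move; black king on d8.
In check: yes, from the white rook on b8.
King squares — c7: attacked by Ra7; d7: attacked by Nb6; e7: attacked by Kf6; c8: attacked by Ba6; e8: attacked by Pf7.
Legal moves for Black: none.
In check with no legal moves → checkmate.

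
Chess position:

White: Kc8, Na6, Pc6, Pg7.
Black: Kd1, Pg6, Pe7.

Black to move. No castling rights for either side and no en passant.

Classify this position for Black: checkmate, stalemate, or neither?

Black to move; black king on d1.
In check: no.
Legal moves for Black: Ke2, Kd2, Kc2, Ke1, Kc1, e6, g5, e5.
Black has 8 legal moves and is not in check → neither.

neither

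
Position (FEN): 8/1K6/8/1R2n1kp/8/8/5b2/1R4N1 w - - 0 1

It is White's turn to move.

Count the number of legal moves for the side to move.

24

White to move; king on b7.
In check: no.
Legal moves: Kc8, Kb8, Ka8, Kc7, Ka6, Rb6, Rxe5+, Rd5, Rc5, Ra5, R5b4, R5b3, R5b2, Nh3+, Nf3+, Ne2, R1b4, R1b3, R1b2, Rf1, Re1, Rd1, Rc1, Ra1.
Count: 24.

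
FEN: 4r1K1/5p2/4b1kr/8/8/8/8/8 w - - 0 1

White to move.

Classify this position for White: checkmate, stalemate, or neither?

White to move; white king on g8.
In check: yes, from the black rook on e8.
King squares — f7: attacked by Be6; g7: attacked by Kg6; h7: attacked by Kg6; f8: attacked by Re8; h8: attacked by Rh6.
Legal moves for White: none.
In check with no legal moves → checkmate.

checkmate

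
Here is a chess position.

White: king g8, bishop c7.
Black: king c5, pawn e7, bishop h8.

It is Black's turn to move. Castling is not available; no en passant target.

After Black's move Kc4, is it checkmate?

After Kc4: white king on g8; in check: no.
White is not in check, so this cannot be checkmate.

no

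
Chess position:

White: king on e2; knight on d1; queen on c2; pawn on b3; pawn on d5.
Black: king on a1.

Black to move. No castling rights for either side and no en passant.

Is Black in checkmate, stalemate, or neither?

Black to move; black king on a1.
In check: no.
King squares — b1: attacked by Qc2; a2: attacked by Qc2; b2: attacked by Nd1.
Legal moves for Black: none.
Not in check and no legal moves → stalemate.

stalemate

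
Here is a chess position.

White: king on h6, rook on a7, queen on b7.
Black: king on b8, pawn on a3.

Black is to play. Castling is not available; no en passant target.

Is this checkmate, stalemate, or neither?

checkmate

Black to move; black king on b8.
In check: yes, from the white queen on b7.
King squares — a7: attacked by Qb7; b7: attacked by Ra7; c7: attacked by Qb7; a8: attacked by Ra7; c8: attacked by Qb7.
Legal moves for Black: none.
In check with no legal moves → checkmate.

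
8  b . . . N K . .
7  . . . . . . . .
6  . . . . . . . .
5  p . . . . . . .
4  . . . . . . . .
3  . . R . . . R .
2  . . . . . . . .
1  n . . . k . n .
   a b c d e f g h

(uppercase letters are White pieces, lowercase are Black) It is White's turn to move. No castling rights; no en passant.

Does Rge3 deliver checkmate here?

no

After Rge3: black king on e1; in check: yes, from the white rook on e3.
Black has 5 legal replies: Kf2, Kd2, Kf1, Kd1, Ne2.
In check but a legal move exists → not checkmate.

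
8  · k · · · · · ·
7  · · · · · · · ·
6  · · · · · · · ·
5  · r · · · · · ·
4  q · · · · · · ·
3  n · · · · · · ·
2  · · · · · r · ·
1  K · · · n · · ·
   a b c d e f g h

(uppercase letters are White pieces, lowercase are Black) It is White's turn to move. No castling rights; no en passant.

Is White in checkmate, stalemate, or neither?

White to move; white king on a1.
In check: no.
King squares — b1: attacked by Na3; a2: attacked by Rf2; b2: attacked by Rf2.
Legal moves for White: none.
Not in check and no legal moves → stalemate.

stalemate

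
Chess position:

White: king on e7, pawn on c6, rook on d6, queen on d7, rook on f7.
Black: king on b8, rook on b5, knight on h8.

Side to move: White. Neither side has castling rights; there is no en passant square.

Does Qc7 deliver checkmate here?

After Qc7: black king on b8; in check: yes, from the white queen on c7.
Black has 2 legal replies: Ka8, Kxc7.
In check but a legal move exists → not checkmate.

no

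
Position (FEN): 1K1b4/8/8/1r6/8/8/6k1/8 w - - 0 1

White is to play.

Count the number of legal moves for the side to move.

3

White to move; king on b8.
In check: yes, from the black rook on b5.
Legal moves: Kc8, Ka8, Ka7.
Count: 3.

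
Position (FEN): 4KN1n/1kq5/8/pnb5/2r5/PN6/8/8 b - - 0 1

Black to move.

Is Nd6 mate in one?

yes

After Nd6: white king on e8; in check: yes, from the black knight on d6.
King squares — d7: attacked by Qc7; e7: attacked by Qc7; f7: attacked by Nd6; d8: attacked by Qc7; f8: own knight.
White has no legal moves → checkmate.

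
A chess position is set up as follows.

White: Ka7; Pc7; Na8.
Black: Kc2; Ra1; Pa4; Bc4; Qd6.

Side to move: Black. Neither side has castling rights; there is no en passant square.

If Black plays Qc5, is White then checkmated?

no

After Qc5: white king on a7; in check: yes, from the black queen on c5.
White has 3 legal replies: Kb8, Kb7, Nb6.
In check but a legal move exists → not checkmate.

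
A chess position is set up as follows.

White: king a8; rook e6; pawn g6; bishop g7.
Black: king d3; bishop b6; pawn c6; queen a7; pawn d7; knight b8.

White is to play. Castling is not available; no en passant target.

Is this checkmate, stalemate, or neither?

White to move; white king on a8.
In check: yes, from the black queen on a7.
King squares — a7: attacked by Bb6; b7: attacked by Qa7; b8: attacked by Qa7.
Legal moves for White: none.
In check with no legal moves → checkmate.

checkmate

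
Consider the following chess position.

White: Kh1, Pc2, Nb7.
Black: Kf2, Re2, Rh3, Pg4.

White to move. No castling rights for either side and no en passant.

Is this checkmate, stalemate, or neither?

White to move; white king on h1.
In check: yes, from the black rook on h3.
King squares — g1: attacked by Kf2; g2: attacked by Kf2; h2: attacked by Rh3.
Legal moves for White: none.
In check with no legal moves → checkmate.

checkmate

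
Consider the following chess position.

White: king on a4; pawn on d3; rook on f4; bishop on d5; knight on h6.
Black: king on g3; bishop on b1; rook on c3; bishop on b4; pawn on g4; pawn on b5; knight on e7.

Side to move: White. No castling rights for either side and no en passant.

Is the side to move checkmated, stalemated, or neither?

neither

White to move; white king on a4.
In check: yes, from the black pawn on b5.
Legal moves for White: Kxb5, Kxb4.
White is in check but has 2 legal moves → neither.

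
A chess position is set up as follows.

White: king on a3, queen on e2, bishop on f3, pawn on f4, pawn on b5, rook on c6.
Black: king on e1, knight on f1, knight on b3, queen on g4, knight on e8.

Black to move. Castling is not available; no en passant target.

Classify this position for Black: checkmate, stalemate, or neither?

Black to move; black king on e1.
In check: yes, from the white queen on e2.
King squares — d1: attacked by Qe2; f1: own knight; d2: attacked by Qe2; e2: attacked by Bf3; f2: attacked by Qe2.
Legal moves for Black: none.
In check with no legal moves → checkmate.

checkmate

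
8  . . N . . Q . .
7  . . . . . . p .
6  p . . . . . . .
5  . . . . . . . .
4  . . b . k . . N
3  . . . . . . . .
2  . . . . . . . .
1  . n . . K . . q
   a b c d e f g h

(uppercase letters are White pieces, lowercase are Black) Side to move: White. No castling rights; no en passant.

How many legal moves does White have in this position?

2

White to move; king on e1.
In check: yes, from the black queen on h1.
Legal moves: Kf2, Qf1.
Count: 2.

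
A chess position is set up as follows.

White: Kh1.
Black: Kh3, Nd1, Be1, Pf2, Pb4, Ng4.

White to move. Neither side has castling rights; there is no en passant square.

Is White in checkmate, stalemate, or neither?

White to move; white king on h1.
In check: no.
King squares — g1: attacked by Pf2; g2: attacked by Kh3; h2: attacked by Kh3.
Legal moves for White: none.
Not in check and no legal moves → stalemate.

stalemate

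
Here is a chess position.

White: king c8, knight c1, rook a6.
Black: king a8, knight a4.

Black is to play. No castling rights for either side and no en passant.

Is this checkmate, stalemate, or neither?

Black to move; black king on a8.
In check: yes, from the white rook on a6.
King squares — a7: attacked by Ra6; b7: attacked by Kc8; b8: attacked by Kc8.
Legal moves for Black: none.
In check with no legal moves → checkmate.

checkmate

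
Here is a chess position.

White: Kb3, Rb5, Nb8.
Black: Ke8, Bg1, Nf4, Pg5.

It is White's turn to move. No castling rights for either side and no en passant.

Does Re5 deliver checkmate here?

no

After Re5: black king on e8; in check: yes, from the white rook on e5.
Black has 4 legal replies: Kf8, Kd8, Kf7, Ne6.
In check but a legal move exists → not checkmate.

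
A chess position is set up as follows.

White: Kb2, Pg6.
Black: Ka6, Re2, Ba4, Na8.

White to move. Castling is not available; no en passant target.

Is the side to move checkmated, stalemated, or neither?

neither

White to move; white king on b2.
In check: yes, from the black rook on e2.
King squares — a1: available; b1: available; c1: available; a2: attacked by Re2; c2: attacked by Re2; a3: available; b3: attacked by Ba4; c3: available.
Legal moves for White: Kc3, Ka3, Kc1, Kb1, Ka1.
White is in check but has 5 legal moves → neither.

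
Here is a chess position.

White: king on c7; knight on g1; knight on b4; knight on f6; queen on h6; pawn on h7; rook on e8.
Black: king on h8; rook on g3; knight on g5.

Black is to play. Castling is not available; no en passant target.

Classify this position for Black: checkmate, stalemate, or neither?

checkmate

Black to move; black king on h8.
In check: yes, from the white rook on e8.
King squares — g7: attacked by Qh6; h7: attacked by Nf6; g8: attacked by Nf6.
Legal moves for Black: none.
In check with no legal moves → checkmate.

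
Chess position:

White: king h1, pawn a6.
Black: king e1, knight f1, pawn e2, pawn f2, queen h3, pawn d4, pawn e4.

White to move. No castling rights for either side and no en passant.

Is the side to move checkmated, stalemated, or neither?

White to move; white king on h1.
In check: yes, from the black queen on h3.
King squares — g1: attacked by Pf2; g2: attacked by Qh3; h2: attacked by Nf1.
Legal moves for White: none.
In check with no legal moves → checkmate.

checkmate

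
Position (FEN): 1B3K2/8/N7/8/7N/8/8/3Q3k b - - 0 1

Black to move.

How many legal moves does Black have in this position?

Black to move; king on h1.
In check: yes, from the white queen on d1.
Legal moves: none.
Count: 0.

0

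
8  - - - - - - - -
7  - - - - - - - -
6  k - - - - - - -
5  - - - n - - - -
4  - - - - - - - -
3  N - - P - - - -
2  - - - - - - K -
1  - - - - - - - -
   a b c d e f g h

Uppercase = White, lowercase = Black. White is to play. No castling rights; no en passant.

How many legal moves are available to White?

13

White to move; king on g2.
In check: no.
Legal moves: Nb5, Nc4, Nc2, Nb1, Kh3, Kg3, Kf3, Kh2, Kf2, Kh1, Kg1, Kf1, d4.
Count: 13.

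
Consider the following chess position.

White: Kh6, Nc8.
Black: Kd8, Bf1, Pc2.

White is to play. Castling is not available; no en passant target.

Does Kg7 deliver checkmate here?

no

After Kg7: black king on d8; in check: no.
Black is not in check, so this cannot be checkmate.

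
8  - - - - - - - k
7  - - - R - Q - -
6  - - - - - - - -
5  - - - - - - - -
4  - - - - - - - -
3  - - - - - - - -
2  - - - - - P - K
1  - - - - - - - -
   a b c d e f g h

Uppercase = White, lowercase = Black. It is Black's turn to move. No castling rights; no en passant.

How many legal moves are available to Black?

Black to move; king on h8.
In check: no.
Legal moves: none.
Count: 0.

0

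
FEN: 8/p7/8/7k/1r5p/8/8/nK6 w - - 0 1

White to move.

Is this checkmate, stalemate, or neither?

neither

White to move; white king on b1.
In check: yes, from the black rook on b4.
King squares — a1: available; c1: available; a2: available; b2: attacked by Rb4; c2: attacked by Na1.
Legal moves for White: Ka2, Kc1, Kxa1.
White is in check but has 3 legal moves → neither.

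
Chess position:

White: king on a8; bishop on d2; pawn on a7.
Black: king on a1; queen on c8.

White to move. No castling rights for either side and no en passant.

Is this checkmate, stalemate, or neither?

White to move; white king on a8.
In check: yes, from the black queen on c8.
King squares — a7: own pawn; b7: attacked by Qc8; b8: attacked by Qc8.
Legal moves for White: none.
In check with no legal moves → checkmate.

checkmate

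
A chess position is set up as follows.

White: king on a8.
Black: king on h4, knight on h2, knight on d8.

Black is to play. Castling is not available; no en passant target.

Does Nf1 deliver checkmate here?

After Nf1: white king on a8; in check: no.
White is not in check, so this cannot be checkmate.

no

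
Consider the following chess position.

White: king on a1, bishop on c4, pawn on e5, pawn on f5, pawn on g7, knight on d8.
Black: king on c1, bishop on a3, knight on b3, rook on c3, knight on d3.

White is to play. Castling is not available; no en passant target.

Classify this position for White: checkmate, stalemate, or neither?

neither

White to move; white king on a1.
In check: yes, from the black knight on b3.
King squares — b1: attacked by Kc1; a2: available; b2: attacked by Kc1.
Legal moves for White: Ka2, Bxb3.
White is in check but has 2 legal moves → neither.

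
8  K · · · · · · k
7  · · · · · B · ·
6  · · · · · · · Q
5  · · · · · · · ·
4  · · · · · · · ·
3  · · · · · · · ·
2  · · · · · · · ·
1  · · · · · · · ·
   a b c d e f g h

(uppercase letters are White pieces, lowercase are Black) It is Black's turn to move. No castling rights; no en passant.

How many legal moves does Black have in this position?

0

Black to move; king on h8.
In check: yes, from the white queen on h6.
Legal moves: none.
Count: 0.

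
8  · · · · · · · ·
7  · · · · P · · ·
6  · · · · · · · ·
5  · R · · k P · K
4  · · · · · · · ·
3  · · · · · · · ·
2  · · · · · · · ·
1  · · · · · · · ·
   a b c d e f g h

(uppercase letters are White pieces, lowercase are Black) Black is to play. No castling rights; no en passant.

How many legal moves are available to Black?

5

Black to move; king on e5.
In check: yes, from the white rook on b5.
Legal moves: Kf6, Kd6, Kf4, Ke4, Kd4.
Count: 5.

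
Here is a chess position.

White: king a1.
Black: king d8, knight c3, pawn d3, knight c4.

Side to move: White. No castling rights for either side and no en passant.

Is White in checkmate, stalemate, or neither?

stalemate

White to move; white king on a1.
In check: no.
King squares — b1: attacked by Nc3; a2: attacked by Nc3; b2: attacked by Nc4.
Legal moves for White: none.
Not in check and no legal moves → stalemate.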